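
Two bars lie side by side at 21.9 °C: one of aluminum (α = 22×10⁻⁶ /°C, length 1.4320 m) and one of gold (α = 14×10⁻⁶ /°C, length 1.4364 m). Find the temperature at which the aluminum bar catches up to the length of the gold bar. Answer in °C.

L₁(1 + α₁ΔT) = L₂(1 + α₂ΔT) ⇒ ΔT = (L₂ − L₁)/(α₁L₁ − α₂L₂)
L₂ − L₁ = 1.4364 − 1.4320 = 4.40×10⁻³ m
α₁L₁ − α₂L₂ = 22×10⁻⁶×1.4320 − 14×10⁻⁶×1.4364 = 1.13944×10⁻⁵ m/K
ΔT = 4.40×10⁻³ / 1.13944×10⁻⁵ = 386.155 K
T = 21.9 + 386.155 = 408.055 °C

T = 408.1 °C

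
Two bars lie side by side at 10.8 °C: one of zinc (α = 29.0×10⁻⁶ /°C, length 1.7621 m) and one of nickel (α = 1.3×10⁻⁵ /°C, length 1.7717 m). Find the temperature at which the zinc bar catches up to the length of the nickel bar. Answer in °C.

Equal length when α₁L₁ΔT − α₂L₂ΔT = L₂ − L₁ = 9.60×10⁻³ m
α₁L₁ = 5.11009×10⁻⁵, α₂L₂ = 2.30321×10⁻⁵ → Δ(αL) = 2.80688×10⁻⁵ m/K
ΔT = 9.60×10⁻³ / 2.80688×10⁻⁵ = 342.017 K, so T = 10.8 + 342.017 = 352.817 °C

T = 352.8 °C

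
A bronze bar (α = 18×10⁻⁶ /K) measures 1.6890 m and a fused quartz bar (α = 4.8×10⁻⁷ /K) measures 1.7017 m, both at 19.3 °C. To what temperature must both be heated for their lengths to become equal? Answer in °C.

T = 448.6 °C

L₁(1 + α₁ΔT) = L₂(1 + α₂ΔT) ⇒ ΔT = (L₂ − L₁)/(α₁L₁ − α₂L₂)
L₂ − L₁ = 1.7017 − 1.6890 = 1.27×10⁻² m
α₁L₁ − α₂L₂ = 18×10⁻⁶×1.6890 − 4.8×10⁻⁷×1.7017 = 2.9585184×10⁻⁵ m/K
ΔT = 1.27×10⁻² / 2.9585184×10⁻⁵ = 429.269 K
T = 19.3 + 429.269 = 448.569 °C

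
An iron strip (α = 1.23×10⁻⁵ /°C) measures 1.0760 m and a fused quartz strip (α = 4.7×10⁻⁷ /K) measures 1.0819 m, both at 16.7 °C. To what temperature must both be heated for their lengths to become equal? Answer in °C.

T = 480.3 °C

Equal length when α₁L₁ΔT − α₂L₂ΔT = L₂ − L₁ = 5.90×10⁻³ m
α₁L₁ = 1.32348×10⁻⁵, α₂L₂ = 5.08493×10⁻⁷ → Δ(αL) = 1.2726307×10⁻⁵ m/K
ΔT = 5.90×10⁻³ / 1.2726307×10⁻⁵ = 463.607 K, so T = 16.7 + 463.607 = 480.307 °C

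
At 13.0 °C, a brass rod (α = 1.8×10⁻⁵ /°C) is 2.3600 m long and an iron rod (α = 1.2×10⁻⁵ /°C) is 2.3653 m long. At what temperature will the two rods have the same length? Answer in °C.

Equal length when α₁L₁ΔT − α₂L₂ΔT = L₂ − L₁ = 5.30×10⁻³ m
α₁L₁ = 4.248×10⁻⁵, α₂L₂ = 2.83836×10⁻⁵ → Δ(αL) = 1.40964×10⁻⁵ m/K
ΔT = 5.30×10⁻³ / 1.40964×10⁻⁵ = 375.983 K, so T = 13.0 + 375.983 = 388.983 °C

T = 389.0 °C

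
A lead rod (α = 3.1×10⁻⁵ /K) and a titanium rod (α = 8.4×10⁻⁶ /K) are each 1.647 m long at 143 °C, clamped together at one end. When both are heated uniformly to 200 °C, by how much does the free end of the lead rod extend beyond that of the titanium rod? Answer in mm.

ΔT = 57 K
lead: ΔL = 3.1×10⁻⁵ × 1.647 m × 57 = 2.9102×10⁻³ m = 2.9102 mm
titanium: ΔL = 8.4×10⁻⁶ × 1.647 m × 57 = 7.8858×10⁻⁴ m = 0.78858 mm
difference = 2.9102 − 0.78858 = 2.12162 mm

2.12 mm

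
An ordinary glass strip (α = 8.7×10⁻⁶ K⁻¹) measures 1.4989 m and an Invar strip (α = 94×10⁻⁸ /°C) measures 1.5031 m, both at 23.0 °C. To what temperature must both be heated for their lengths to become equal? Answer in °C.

L₁(1 + α₁ΔT) = L₂(1 + α₂ΔT) ⇒ ΔT = (L₂ − L₁)/(α₁L₁ − α₂L₂)
L₂ − L₁ = 1.5031 − 1.4989 = 4.20×10⁻³ m
α₁L₁ − α₂L₂ = 8.7×10⁻⁶×1.4989 − 94×10⁻⁸×1.5031 = 1.1627516×10⁻⁵ m/K
ΔT = 4.20×10⁻³ / 1.1627516×10⁻⁵ = 361.212 K
T = 23.0 + 361.212 = 384.212 °C

T = 384.2 °C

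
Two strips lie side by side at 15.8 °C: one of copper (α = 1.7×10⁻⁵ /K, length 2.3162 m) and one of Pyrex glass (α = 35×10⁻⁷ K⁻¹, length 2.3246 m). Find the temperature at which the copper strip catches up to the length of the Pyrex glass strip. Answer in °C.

L₁(1 + α₁ΔT) = L₂(1 + α₂ΔT) ⇒ ΔT = (L₂ − L₁)/(α₁L₁ − α₂L₂)
L₂ − L₁ = 2.3246 − 2.3162 = 8.40×10⁻³ m
α₁L₁ − α₂L₂ = 1.7×10⁻⁵×2.3162 − 35×10⁻⁷×2.3246 = 3.12393×10⁻⁵ m/K
ΔT = 8.40×10⁻³ / 3.12393×10⁻⁵ = 268.892 K
T = 15.8 + 268.892 = 284.692 °C

T = 284.7 °C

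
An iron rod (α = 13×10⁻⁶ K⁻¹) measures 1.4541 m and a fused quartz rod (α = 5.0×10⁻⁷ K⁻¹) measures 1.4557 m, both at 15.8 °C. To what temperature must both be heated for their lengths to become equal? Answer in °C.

Equal length when α₁L₁ΔT − α₂L₂ΔT = L₂ − L₁ = 1.60×10⁻³ m
α₁L₁ = 1.89033×10⁻⁵, α₂L₂ = 7.2785×10⁻⁷ → Δ(αL) = 1.817545×10⁻⁵ m/K
ΔT = 1.60×10⁻³ / 1.817545×10⁻⁵ = 88.031 K, so T = 15.8 + 88.031 = 103.831 °C

T = 103.8 °C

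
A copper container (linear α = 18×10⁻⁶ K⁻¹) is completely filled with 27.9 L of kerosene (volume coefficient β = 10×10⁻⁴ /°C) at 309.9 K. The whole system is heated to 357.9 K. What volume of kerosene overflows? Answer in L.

The container also expands: β_container ≈ 3α = 5.4×10⁻⁵ /K
Net overflow = V₀(β_liq − 3α_cont)ΔT
β − 3α = 1.00×10⁻³ − 5.4×10⁻⁵ = 9.46×10⁻⁴ /K; ΔT = 48.0 K
ΔV = 27.9 × 9.46×10⁻⁴ × 48.0 = 1.27 L

1.27 L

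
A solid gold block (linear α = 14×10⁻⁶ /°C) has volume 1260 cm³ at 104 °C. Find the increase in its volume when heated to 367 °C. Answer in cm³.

ΔV = 13.9 cm³

Isotropic solid: β ≈ 3α = 4.2×10⁻⁵ /K; ΔT = 263 K
ΔV = 3αV₀ΔT = 3(14×10⁻⁶)(1260)(263) = 13.9 cm³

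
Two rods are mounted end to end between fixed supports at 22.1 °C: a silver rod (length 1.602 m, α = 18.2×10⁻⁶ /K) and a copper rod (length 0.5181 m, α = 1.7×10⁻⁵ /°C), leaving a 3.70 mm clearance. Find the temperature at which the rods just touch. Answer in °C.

T = 120 °C

Gap closes when ΔL₁ + ΔL₂ = 3.70 mm = 3.70×10⁻³ m
(α₁L₁ + α₂L₂)ΔT = g
α₁L₁ + α₂L₂ = 18.2×10⁻⁶×1.602 + 1.7×10⁻⁵×0.5181 = 3.79641×10⁻⁵ m/K
ΔT = 3.70×10⁻³ / 3.79641×10⁻⁵ = 97.46 K
T = 22.1 + 97.46 = 119.56 °C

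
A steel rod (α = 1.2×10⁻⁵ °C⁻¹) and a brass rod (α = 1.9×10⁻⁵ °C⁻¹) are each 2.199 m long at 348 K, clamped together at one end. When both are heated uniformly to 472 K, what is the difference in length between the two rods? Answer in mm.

1.91 mm

ΔT = 124 K
steel: ΔL = 1.2×10⁻⁵ × 2.199 m × 124 = 3.2721×10⁻³ m = 3.2721 mm
brass: ΔL = 1.9×10⁻⁵ × 2.199 m × 124 = 5.1808×10⁻³ m = 5.1808 mm
difference = 5.1808 − 3.2721 = 1.9087 mm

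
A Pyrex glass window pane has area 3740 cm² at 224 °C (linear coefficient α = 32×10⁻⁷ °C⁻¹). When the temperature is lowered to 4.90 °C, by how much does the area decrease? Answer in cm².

ΔA = 5.24 cm²

Area coefficient ≈ 2α; |ΔT| = 219.10 K
ΔA = 2αA₀ΔT = 2(32×10⁻⁷)(3740)(219.10) = 5.24 cm²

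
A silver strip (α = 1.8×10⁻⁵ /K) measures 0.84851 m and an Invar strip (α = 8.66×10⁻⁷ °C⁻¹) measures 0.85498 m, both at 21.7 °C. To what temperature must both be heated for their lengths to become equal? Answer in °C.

T = 466.9 °C

Equal length when α₁L₁ΔT − α₂L₂ΔT = L₂ − L₁ = 6.47×10⁻³ m
α₁L₁ = 1.527318×10⁻⁵, α₂L₂ = 7.4041268×10⁻⁷ → Δ(αL) = 1.453276732×10⁻⁵ m/K
ΔT = 6.47×10⁻³ / 1.453276732×10⁻⁵ = 445.201 K, so T = 21.7 + 445.201 = 466.901 °C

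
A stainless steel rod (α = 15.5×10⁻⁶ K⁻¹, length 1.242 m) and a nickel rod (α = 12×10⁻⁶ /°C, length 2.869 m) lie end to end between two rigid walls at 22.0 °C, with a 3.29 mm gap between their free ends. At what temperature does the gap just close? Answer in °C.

Gap closes when ΔL₁ + ΔL₂ = 3.29 mm = 3.29×10⁻³ m
(α₁L₁ + α₂L₂)ΔT = g
α₁L₁ + α₂L₂ = 15.5×10⁻⁶×1.242 + 12×10⁻⁶×2.869 = 5.3679×10⁻⁵ m/K
ΔT = 3.29×10⁻³ / 5.3679×10⁻⁵ = 61.290 K
T = 22.0 + 61.290 = 83.290 °C

T = 83.3 °C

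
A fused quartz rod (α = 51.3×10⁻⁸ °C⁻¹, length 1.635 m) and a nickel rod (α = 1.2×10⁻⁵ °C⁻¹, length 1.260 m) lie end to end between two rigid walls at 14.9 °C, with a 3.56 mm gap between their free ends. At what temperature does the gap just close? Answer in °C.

T = 238 °C

Gap closes when ΔL₁ + ΔL₂ = 3.56 mm = 3.56×10⁻³ m
(α₁L₁ + α₂L₂)ΔT = g
α₁L₁ + α₂L₂ = 51.3×10⁻⁸×1.635 + 1.2×10⁻⁵×1.260 = 1.5958755×10⁻⁵ m/K
ΔT = 3.56×10⁻³ / 1.5958755×10⁻⁵ = 223.08 K
T = 14.9 + 223.08 = 237.98 °C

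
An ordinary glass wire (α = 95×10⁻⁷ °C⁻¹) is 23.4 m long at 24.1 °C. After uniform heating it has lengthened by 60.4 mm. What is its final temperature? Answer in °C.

T = 296 °C

ΔL = αL₀ΔT ⇒ ΔT = ΔL / (αL₀)
ΔT = 60.4×10⁻³ m / (95×10⁻⁷ × 23.4 m) = 271.70 K
T = 24.1 + 271.70 = 295.80 °C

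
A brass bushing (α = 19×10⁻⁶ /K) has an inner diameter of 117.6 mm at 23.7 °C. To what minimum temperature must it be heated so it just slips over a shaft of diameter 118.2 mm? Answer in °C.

T = 292 °C

Required Δd = 118.2 − 117.6 = 0.6 mm
Δd = αd₀ΔT ⇒ ΔT = Δd/(αd₀) = 0.6 / (19×10⁻⁶ × 117.6) = 268.53 K
T_min = 23.7 + 268.53 = 292.23 °C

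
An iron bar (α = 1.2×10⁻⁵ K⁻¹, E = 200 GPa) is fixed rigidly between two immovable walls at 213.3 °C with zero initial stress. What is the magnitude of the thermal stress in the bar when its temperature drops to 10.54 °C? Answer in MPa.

σ = 487 MPa

Fully constrained: the free strain ε = αΔT is blocked, so σ = Eε = EαΔT.
|ΔT| = 202.76 K
σ = 200×10⁹ × 1.2×10⁻⁵ × 202.76 = 4.87×10⁸ Pa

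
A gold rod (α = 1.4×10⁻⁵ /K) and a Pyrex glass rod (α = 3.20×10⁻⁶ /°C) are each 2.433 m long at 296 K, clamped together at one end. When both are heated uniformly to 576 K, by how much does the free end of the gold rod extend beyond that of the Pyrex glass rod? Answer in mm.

ΔT = 280 K
gold: ΔL = 1.4×10⁻⁵ × 2.433 m × 280 = 9.5374×10⁻³ m = 9.5374 mm
Pyrex glass: ΔL = 3.20×10⁻⁶ × 2.433 m × 280 = 2.1800×10⁻³ m = 2.1800 mm
difference = 9.5374 − 2.1800 = 7.3574 mm

7.36 mm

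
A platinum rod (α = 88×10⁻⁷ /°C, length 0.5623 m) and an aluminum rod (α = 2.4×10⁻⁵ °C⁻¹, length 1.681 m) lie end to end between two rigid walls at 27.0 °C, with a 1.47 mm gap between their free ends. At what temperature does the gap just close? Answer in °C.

Gap closes when ΔL₁ + ΔL₂ = 1.47 mm = 1.47×10⁻³ m
(α₁L₁ + α₂L₂)ΔT = g
α₁L₁ + α₂L₂ = 88×10⁻⁷×0.5623 + 2.4×10⁻⁵×1.681 = 4.529224×10⁻⁵ m/K
ΔT = 1.47×10⁻³ / 4.529224×10⁻⁵ = 32.456 K
T = 27.0 + 32.456 = 59.456 °C

T = 59.5 °C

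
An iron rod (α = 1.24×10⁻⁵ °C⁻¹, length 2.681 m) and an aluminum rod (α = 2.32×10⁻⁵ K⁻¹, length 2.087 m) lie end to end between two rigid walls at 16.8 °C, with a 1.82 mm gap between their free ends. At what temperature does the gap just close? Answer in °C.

T = 39.1 °C

Gap closes when ΔL₁ + ΔL₂ = 1.82 mm = 1.82×10⁻³ m
(α₁L₁ + α₂L₂)ΔT = g
α₁L₁ + α₂L₂ = 1.24×10⁻⁵×2.681 + 2.32×10⁻⁵×2.087 = 8.16628×10⁻⁵ m/K
ΔT = 1.82×10⁻³ / 8.16628×10⁻⁵ = 22.287 K
T = 16.8 + 22.287 = 39.087 °C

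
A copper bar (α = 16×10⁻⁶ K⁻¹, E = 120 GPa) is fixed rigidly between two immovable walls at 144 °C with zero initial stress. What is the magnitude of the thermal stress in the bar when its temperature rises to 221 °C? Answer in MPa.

σ = 148 MPa

Fully constrained: the free strain ε = αΔT is blocked, so σ = Eε = EαΔT.
|ΔT| = 77 K
σ = 120×10⁹ × 16×10⁻⁶ × 77 = 1.48×10⁸ Pa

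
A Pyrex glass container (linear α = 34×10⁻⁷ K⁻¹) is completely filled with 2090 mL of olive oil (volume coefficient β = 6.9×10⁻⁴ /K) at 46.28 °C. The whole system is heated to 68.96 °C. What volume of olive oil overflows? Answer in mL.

32.2 mL

The container also expands: β_container ≈ 3α = 1.02×10⁻⁵ /K
Net overflow = V₀(β_liq − 3α_cont)ΔT
β − 3α = 6.90×10⁻⁴ − 1.02×10⁻⁵ = 6.798×10⁻⁴ /K; ΔT = 22.68 K
ΔV = 2090 × 6.798×10⁻⁴ × 22.68 = 32.2 mL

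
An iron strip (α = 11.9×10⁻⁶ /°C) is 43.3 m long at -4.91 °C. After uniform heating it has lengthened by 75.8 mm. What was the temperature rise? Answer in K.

ΔT = 147 K

ΔL = αL₀ΔT ⇒ ΔT = ΔL / (αL₀)
ΔT = 75.8×10⁻³ m / (11.9×10⁻⁶ × 43.3 m) = 147.11 K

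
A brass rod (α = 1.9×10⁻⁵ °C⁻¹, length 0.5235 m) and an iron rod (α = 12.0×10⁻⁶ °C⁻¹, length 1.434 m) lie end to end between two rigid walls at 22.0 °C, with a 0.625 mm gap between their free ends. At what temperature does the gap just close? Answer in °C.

α₁L₁ = 9.9465×10⁻⁶ m/K, α₂L₂ = 1.7208×10⁻⁵ m/K → total 2.71545×10⁻⁵ m/K
ΔT = g/(α₁L₁+α₂L₂) = 6.25×10⁻⁴ / 2.71545×10⁻⁵ = 23.016 K
T = 22.0 + 23.016 = 45.016 °C

T = 45.0 °C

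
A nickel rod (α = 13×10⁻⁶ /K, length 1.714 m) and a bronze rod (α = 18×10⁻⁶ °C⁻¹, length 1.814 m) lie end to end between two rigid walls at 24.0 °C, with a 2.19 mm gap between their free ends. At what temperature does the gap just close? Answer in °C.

Gap closes when ΔL₁ + ΔL₂ = 2.19 mm = 2.19×10⁻³ m
(α₁L₁ + α₂L₂)ΔT = g
α₁L₁ + α₂L₂ = 13×10⁻⁶×1.714 + 18×10⁻⁶×1.814 = 5.4934×10⁻⁵ m/K
ΔT = 2.19×10⁻³ / 5.4934×10⁻⁵ = 39.866 K
T = 24.0 + 39.866 = 63.866 °C

T = 63.9 °C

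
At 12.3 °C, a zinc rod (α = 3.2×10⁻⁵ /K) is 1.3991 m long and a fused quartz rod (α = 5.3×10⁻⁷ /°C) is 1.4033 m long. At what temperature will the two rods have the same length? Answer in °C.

Equal length when α₁L₁ΔT − α₂L₂ΔT = L₂ − L₁ = 4.20×10⁻³ m
α₁L₁ = 4.47712×10⁻⁵, α₂L₂ = 7.43749×10⁻⁷ → Δ(αL) = 4.4027451×10⁻⁵ m/K
ΔT = 4.20×10⁻³ / 4.4027451×10⁻⁵ = 95.395 K, so T = 12.3 + 95.395 = 107.695 °C

T = 107.7 °C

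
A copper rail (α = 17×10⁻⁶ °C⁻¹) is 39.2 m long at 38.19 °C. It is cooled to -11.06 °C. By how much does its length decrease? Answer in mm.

|ΔT| = |-11.06 − 38.19| = 49.25 K
ΔL = αL₀ΔT = (17×10⁻⁶)(39.2)(49.25) = 3.28×10⁻² m

ΔL = 32.8 mm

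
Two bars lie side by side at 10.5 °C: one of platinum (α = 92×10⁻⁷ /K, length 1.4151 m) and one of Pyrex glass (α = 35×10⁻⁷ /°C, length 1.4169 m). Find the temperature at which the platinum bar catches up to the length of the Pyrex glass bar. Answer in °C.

T = 233.8 °C

Equal length when α₁L₁ΔT − α₂L₂ΔT = L₂ − L₁ = 1.80×10⁻³ m
α₁L₁ = 1.301892×10⁻⁵, α₂L₂ = 4.95915×10⁻⁶ → Δ(αL) = 8.05977×10⁻⁶ m/K
ΔT = 1.80×10⁻³ / 8.05977×10⁻⁶ = 223.331 K, so T = 10.5 + 223.331 = 233.831 °C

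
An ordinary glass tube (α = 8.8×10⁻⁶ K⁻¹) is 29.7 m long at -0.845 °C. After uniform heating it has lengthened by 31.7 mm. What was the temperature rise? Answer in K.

ΔT = 121 K

ΔL = αL₀ΔT ⇒ ΔT = ΔL / (αL₀)
ΔT = 31.7×10⁻³ m / (8.8×10⁻⁶ × 29.7 m) = 121.29 K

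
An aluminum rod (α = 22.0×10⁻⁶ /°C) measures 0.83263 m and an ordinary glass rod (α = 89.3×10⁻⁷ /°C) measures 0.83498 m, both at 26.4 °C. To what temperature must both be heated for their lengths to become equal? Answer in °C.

T = 242.8 °C

Equal length when α₁L₁ΔT − α₂L₂ΔT = L₂ − L₁ = 2.35×10⁻³ m
α₁L₁ = 1.831786×10⁻⁵, α₂L₂ = 7.4563714×10⁻⁶ → Δ(αL) = 1.08614886×10⁻⁵ m/K
ΔT = 2.35×10⁻³ / 1.08614886×10⁻⁵ = 216.361 K, so T = 26.4 + 216.361 = 242.761 °C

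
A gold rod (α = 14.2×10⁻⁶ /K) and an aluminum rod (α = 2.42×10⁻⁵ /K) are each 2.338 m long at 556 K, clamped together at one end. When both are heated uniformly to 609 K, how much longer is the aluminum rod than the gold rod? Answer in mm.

1.24 mm

ΔT = 53 K
gold: ΔL = 14.2×10⁻⁶ × 2.338 m × 53 = 1.7596×10⁻³ m = 1.7596 mm
aluminum: ΔL = 2.42×10⁻⁵ × 2.338 m × 53 = 2.9987×10⁻³ m = 2.9987 mm
difference = 2.9987 − 1.7596 = 1.2391 mm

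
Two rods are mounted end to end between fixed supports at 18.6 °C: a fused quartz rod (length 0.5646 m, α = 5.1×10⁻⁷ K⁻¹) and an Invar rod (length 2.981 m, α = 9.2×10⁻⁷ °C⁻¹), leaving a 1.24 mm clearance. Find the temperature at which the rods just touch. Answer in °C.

T = 428 °C

Gap closes when ΔL₁ + ΔL₂ = 1.24 mm = 1.24×10⁻³ m
(α₁L₁ + α₂L₂)ΔT = g
α₁L₁ + α₂L₂ = 5.1×10⁻⁷×0.5646 + 9.2×10⁻⁷×2.981 = 3.030466×10⁻⁶ m/K
ΔT = 1.24×10⁻³ / 3.030466×10⁻⁶ = 409.18 K
T = 18.6 + 409.18 = 427.78 °C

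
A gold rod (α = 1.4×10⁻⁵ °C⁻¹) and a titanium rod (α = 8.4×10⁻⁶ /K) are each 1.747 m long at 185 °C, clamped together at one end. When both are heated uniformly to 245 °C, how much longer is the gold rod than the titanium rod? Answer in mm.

0.587 mm

ΔT = 60 K
gold: ΔL = 1.4×10⁻⁵ × 1.747 m × 60 = 1.4675×10⁻³ m = 1.4675 mm
titanium: ΔL = 8.4×10⁻⁶ × 1.747 m × 60 = 8.8049×10⁻⁴ m = 0.88049 mm
difference = 1.4675 − 0.88049 = 0.58701 mm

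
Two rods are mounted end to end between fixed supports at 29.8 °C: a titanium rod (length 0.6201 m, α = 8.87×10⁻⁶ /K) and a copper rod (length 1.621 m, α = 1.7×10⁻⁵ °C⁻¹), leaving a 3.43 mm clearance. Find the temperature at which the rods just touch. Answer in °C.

T = 134 °C

Gap closes when ΔL₁ + ΔL₂ = 3.43 mm = 3.43×10⁻³ m
(α₁L₁ + α₂L₂)ΔT = g
α₁L₁ + α₂L₂ = 8.87×10⁻⁶×0.6201 + 1.7×10⁻⁵×1.621 = 3.3057287×10⁻⁵ m/K
ΔT = 3.43×10⁻³ / 3.3057287×10⁻⁵ = 103.76 K
T = 29.8 + 103.76 = 133.56 °C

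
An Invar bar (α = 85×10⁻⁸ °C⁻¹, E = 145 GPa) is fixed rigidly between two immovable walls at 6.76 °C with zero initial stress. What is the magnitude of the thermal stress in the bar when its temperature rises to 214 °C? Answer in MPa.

σ = 25.5 MPa

Fully constrained: the free strain ε = αΔT is blocked, so σ = Eε = EαΔT.
|ΔT| = 207.24 K
σ = 145×10⁹ × 85×10⁻⁸ × 207.24 = 2.55×10⁷ Pa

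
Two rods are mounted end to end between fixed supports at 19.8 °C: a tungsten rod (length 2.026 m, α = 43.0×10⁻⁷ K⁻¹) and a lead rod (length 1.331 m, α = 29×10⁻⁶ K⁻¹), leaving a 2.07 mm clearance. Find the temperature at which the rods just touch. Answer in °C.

α₁L₁ = 8.7118×10⁻⁶ m/K, α₂L₂ = 3.8599×10⁻⁵ m/K → total 4.73108×10⁻⁵ m/K
ΔT = g/(α₁L₁+α₂L₂) = 2.07×10⁻³ / 4.73108×10⁻⁵ = 43.753 K
T = 19.8 + 43.753 = 63.553 °C

T = 63.6 °C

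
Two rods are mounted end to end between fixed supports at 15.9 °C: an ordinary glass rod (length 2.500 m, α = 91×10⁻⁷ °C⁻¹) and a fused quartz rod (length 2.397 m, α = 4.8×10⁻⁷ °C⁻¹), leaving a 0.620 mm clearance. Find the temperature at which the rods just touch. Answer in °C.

α₁L₁ = 2.275×10⁻⁵ m/K, α₂L₂ = 1.15056×10⁻⁶ m/K → total 2.390056×10⁻⁵ m/K
ΔT = g/(α₁L₁+α₂L₂) = 6.20×10⁻⁴ / 2.390056×10⁻⁵ = 25.941 K
T = 15.9 + 25.941 = 41.841 °C

T = 41.8 °C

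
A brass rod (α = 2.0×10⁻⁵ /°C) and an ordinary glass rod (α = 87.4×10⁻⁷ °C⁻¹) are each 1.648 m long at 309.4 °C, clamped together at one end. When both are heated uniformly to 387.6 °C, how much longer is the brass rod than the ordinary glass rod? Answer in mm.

ΔT = 78.2 K
brass: ΔL = 2.0×10⁻⁵ × 1.648 m × 78.2 = 2.5775×10⁻³ m = 2.5775 mm
ordinary glass: ΔL = 87.4×10⁻⁷ × 1.648 m × 78.2 = 1.1264×10⁻³ m = 1.1264 mm
difference = 2.5775 − 1.1264 = 1.4511 mm

1.45 mm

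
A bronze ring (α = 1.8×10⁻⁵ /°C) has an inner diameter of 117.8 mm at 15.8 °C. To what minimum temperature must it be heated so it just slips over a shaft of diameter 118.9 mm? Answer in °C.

T = 535 °C

Required Δd = 118.9 − 117.8 = 1.1 mm
Δd = αd₀ΔT ⇒ ΔT = Δd/(αd₀) = 1.1 / (1.8×10⁻⁵ × 117.8) = 518.77 K
T_min = 15.8 + 518.77 = 534.57 °C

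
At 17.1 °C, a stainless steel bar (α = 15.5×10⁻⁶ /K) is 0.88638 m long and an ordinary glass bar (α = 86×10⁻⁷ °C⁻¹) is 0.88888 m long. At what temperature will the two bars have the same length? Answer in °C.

Equal length when α₁L₁ΔT − α₂L₂ΔT = L₂ − L₁ = 2.50×10⁻³ m
α₁L₁ = 1.373889×10⁻⁵, α₂L₂ = 7.644368×10⁻⁶ → Δ(αL) = 6.094522×10⁻⁶ m/K
ΔT = 2.50×10⁻³ / 6.094522×10⁻⁶ = 410.204 K, so T = 17.1 + 410.204 = 427.304 °C

T = 427.3 °C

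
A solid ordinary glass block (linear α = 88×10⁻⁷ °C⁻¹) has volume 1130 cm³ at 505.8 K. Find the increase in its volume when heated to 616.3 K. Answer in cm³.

Isotropic solid: β ≈ 3α = 2.6×10⁻⁵ /K; ΔT = 110.5 K
ΔV = 3αV₀ΔT = 3(88×10⁻⁷)(1130)(110.5) = 3.30 cm³

ΔV = 3.30 cm³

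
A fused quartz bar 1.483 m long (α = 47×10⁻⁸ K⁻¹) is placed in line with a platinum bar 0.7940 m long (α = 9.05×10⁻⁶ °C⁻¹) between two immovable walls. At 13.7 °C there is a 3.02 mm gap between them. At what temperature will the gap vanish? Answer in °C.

α₁L₁ = 6.9701×10⁻⁷ m/K, α₂L₂ = 7.1857×10⁻⁶ m/K → total 7.88271×10⁻⁶ m/K
ΔT = g/(α₁L₁+α₂L₂) = 3.02×10⁻³ / 7.88271×10⁻⁶ = 383.12 K
T = 13.7 + 383.12 = 396.82 °C

T = 397 °C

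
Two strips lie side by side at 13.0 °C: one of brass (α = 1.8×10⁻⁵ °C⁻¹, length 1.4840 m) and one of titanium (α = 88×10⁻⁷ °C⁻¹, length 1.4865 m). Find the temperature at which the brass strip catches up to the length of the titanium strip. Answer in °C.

T = 196.4 °C

Equal length when α₁L₁ΔT − α₂L₂ΔT = L₂ − L₁ = 2.50×10⁻³ m
α₁L₁ = 2.6712×10⁻⁵, α₂L₂ = 1.30812×10⁻⁵ → Δ(αL) = 1.36308×10⁻⁵ m/K
ΔT = 2.50×10⁻³ / 1.36308×10⁻⁵ = 183.408 K, so T = 13.0 + 183.408 = 196.408 °C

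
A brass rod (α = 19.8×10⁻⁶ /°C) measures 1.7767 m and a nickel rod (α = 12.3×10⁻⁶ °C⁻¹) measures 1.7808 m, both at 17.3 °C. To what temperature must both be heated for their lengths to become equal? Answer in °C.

T = 326.2 °C

L₁(1 + α₁ΔT) = L₂(1 + α₂ΔT) ⇒ ΔT = (L₂ − L₁)/(α₁L₁ − α₂L₂)
L₂ − L₁ = 1.7808 − 1.7767 = 4.10×10⁻³ m
α₁L₁ − α₂L₂ = 19.8×10⁻⁶×1.7767 − 12.3×10⁻⁶×1.7808 = 1.327482×10⁻⁵ m/K
ΔT = 4.10×10⁻³ / 1.327482×10⁻⁵ = 308.855 K
T = 17.3 + 308.855 = 326.155 °C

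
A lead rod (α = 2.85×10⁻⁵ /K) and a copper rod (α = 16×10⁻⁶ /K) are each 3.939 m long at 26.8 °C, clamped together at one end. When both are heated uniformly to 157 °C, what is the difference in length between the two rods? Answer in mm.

6.41 mm

ΔT = 130.2 K
lead: ΔL = 2.85×10⁻⁵ × 3.939 m × 130.2 = 1.4616×10⁻² m = 14.616 mm
copper: ΔL = 16×10⁻⁶ × 3.939 m × 130.2 = 8.2057×10⁻³ m = 8.2057 mm
difference = 14.616 − 8.2057 = 6.4103 mm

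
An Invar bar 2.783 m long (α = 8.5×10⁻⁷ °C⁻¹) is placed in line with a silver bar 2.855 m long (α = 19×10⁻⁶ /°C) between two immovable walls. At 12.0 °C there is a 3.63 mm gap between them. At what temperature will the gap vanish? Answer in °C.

α₁L₁ = 2.36555×10⁻⁶ m/K, α₂L₂ = 5.4245×10⁻⁵ m/K → total 5.661055×10⁻⁵ m/K
ΔT = g/(α₁L₁+α₂L₂) = 3.63×10⁻³ / 5.661055×10⁻⁵ = 64.122 K
T = 12.0 + 64.122 = 76.122 °C

T = 76.1 °C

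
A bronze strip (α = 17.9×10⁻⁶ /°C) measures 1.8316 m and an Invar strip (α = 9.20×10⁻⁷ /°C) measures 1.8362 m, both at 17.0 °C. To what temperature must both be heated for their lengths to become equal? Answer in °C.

T = 164.9 °C

Equal length when α₁L₁ΔT − α₂L₂ΔT = L₂ − L₁ = 4.60×10⁻³ m
α₁L₁ = 3.278564×10⁻⁵, α₂L₂ = 1.689304×10⁻⁶ → Δ(αL) = 3.1096336×10⁻⁵ m/K
ΔT = 4.60×10⁻³ / 3.1096336×10⁻⁵ = 147.927 K, so T = 17.0 + 147.927 = 164.927 °C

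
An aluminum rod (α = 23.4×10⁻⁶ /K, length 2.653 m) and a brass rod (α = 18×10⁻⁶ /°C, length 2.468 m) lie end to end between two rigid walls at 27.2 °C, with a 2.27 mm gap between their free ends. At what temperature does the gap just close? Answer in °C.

T = 48.5 °C

Gap closes when ΔL₁ + ΔL₂ = 2.27 mm = 2.27×10⁻³ m
(α₁L₁ + α₂L₂)ΔT = g
α₁L₁ + α₂L₂ = 23.4×10⁻⁶×2.653 + 18×10⁻⁶×2.468 = 1.065042×10⁻⁴ m/K
ΔT = 2.27×10⁻³ / 1.065042×10⁻⁴ = 21.314 K
T = 27.2 + 21.314 = 48.514 °C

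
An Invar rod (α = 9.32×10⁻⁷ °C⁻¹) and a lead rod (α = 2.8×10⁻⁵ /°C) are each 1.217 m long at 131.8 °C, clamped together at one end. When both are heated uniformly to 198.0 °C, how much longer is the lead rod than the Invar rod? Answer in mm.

ΔT = 66.2 K
Invar: ΔL = 9.32×10⁻⁷ × 1.217 m × 66.2 = 7.5087×10⁻⁵ m = 0.075087 mm
lead: ΔL = 2.8×10⁻⁵ × 1.217 m × 66.2 = 2.2558×10⁻³ m = 2.2558 mm
difference = 2.2558 − 0.075087 = 2.180713 mm

2.18 mm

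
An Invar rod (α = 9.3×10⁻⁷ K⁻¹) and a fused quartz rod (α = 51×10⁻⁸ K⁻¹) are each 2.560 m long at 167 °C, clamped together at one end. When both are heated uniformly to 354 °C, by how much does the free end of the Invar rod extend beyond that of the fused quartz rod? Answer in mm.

0.201 mm

ΔT = 187 K
Invar: ΔL = 9.3×10⁻⁷ × 2.560 m × 187 = 4.4521×10⁻⁴ m = 0.44521 mm
fused quartz: ΔL = 51×10⁻⁸ × 2.560 m × 187 = 2.4415×10⁻⁴ m = 0.24415 mm
difference = 0.44521 − 0.24415 = 0.20106 mm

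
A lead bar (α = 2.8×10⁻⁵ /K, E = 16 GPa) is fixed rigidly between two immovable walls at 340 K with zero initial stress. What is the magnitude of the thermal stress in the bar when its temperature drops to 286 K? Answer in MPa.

σ = 24.2 MPa

Fully constrained: the free strain ε = αΔT is blocked, so σ = Eε = EαΔT.
|ΔT| = 54 K
σ = 16.0×10⁹ × 2.8×10⁻⁵ × 54 = 2.42×10⁷ Pa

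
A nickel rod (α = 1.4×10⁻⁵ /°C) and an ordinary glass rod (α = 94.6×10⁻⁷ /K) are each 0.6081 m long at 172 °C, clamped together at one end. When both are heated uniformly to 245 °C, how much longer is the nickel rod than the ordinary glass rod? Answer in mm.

ΔT = 73 K
nickel: ΔL = 1.4×10⁻⁵ × 0.6081 m × 73 = 6.2148×10⁻⁴ m = 0.62148 mm
ordinary glass: ΔL = 94.6×10⁻⁷ × 0.6081 m × 73 = 4.1994×10⁻⁴ m = 0.41994 mm
difference = 0.62148 − 0.41994 = 0.20154 mm

0.202 mm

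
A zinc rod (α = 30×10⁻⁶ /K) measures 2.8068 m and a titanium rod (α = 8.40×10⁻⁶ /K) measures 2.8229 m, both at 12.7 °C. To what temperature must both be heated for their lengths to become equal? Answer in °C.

T = 278.9 °C

L₁(1 + α₁ΔT) = L₂(1 + α₂ΔT) ⇒ ΔT = (L₂ − L₁)/(α₁L₁ − α₂L₂)
L₂ − L₁ = 2.8229 − 2.8068 = 1.61×10⁻² m
α₁L₁ − α₂L₂ = 30×10⁻⁶×2.8068 − 8.40×10⁻⁶×2.8229 = 6.049164×10⁻⁵ m/K
ΔT = 1.61×10⁻² / 6.049164×10⁻⁵ = 266.152 K
T = 12.7 + 266.152 = 278.852 °C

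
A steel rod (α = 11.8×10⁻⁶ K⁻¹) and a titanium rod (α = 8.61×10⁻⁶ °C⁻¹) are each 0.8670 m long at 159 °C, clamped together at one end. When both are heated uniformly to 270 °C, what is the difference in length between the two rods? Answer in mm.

0.307 mm

ΔT = 111 K
steel: ΔL = 11.8×10⁻⁶ × 0.8670 m × 111 = 1.1356×10⁻³ m = 1.1356 mm
titanium: ΔL = 8.61×10⁻⁶ × 0.8670 m × 111 = 8.2860×10⁻⁴ m = 0.82860 mm
difference = 1.1356 − 0.82860 = 0.3070 mm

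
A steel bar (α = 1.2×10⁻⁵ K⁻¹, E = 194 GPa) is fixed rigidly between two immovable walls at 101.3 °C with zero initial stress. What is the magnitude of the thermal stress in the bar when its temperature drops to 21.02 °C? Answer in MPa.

Fully constrained: the free strain ε = αΔT is blocked, so σ = Eε = EαΔT.
|ΔT| = 80.28 K
σ = 194×10⁹ × 1.2×10⁻⁵ × 80.28 = 1.87×10⁸ Pa

σ = 187 MPa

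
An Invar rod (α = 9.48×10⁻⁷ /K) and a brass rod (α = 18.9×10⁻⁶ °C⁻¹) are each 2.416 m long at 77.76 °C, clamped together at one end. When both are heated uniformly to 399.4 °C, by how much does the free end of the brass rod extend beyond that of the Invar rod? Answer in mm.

ΔT = 321.64 K
Invar: ΔL = 9.48×10⁻⁷ × 2.416 m × 321.64 = 7.3667×10⁻⁴ m = 0.73667 mm
brass: ΔL = 18.9×10⁻⁶ × 2.416 m × 321.64 = 1.4687×10⁻² m = 14.687 mm
difference = 14.687 − 0.73667 = 13.95033 mm

14.0 mm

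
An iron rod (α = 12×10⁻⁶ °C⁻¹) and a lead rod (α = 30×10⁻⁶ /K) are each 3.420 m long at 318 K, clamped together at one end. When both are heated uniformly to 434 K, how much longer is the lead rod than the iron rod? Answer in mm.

ΔT = 116 K
iron: ΔL = 12×10⁻⁶ × 3.420 m × 116 = 4.7606×10⁻³ m = 4.7606 mm
lead: ΔL = 30×10⁻⁶ × 3.420 m × 116 = 1.1902×10⁻² m = 11.902 mm
difference = 11.902 − 4.7606 = 7.1414 mm

7.14 mm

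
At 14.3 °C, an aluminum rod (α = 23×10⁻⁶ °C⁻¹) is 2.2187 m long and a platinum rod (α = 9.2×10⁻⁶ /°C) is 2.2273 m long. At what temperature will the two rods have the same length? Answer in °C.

Equal length when α₁L₁ΔT − α₂L₂ΔT = L₂ − L₁ = 8.60×10⁻³ m
α₁L₁ = 5.10301×10⁻⁵, α₂L₂ = 2.049116×10⁻⁵ → Δ(αL) = 3.053894×10⁻⁵ m/K
ΔT = 8.60×10⁻³ / 3.053894×10⁻⁵ = 281.608 K, so T = 14.3 + 281.608 = 295.908 °C

T = 295.9 °C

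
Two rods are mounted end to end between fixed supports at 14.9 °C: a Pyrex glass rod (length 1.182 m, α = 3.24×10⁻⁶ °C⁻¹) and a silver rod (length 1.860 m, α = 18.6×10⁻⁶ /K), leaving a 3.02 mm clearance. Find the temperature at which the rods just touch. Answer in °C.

α₁L₁ = 3.82968×10⁻⁶ m/K, α₂L₂ = 3.4596×10⁻⁵ m/K → total 3.842568×10⁻⁵ m/K
ΔT = g/(α₁L₁+α₂L₂) = 3.02×10⁻³ / 3.842568×10⁻⁵ = 78.593 K
T = 14.9 + 78.593 = 93.493 °C

T = 93.5 °C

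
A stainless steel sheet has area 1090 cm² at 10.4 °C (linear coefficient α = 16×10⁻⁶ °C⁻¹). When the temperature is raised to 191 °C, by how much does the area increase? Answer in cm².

ΔA = 6.30 cm²

Area coefficient ≈ 2α; |ΔT| = 180.6 K
ΔA = 2αA₀ΔT = 2(16×10⁻⁶)(1090)(180.6) = 6.30 cm²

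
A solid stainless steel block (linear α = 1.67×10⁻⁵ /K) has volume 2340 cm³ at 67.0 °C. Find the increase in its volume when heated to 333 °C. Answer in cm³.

ΔV = 31.2 cm³

Isotropic solid: β ≈ 3α = 5.0×10⁻⁵ /K; ΔT = 266.0 K
ΔV = 3αV₀ΔT = 3(1.67×10⁻⁵)(2340)(266.0) = 31.2 cm³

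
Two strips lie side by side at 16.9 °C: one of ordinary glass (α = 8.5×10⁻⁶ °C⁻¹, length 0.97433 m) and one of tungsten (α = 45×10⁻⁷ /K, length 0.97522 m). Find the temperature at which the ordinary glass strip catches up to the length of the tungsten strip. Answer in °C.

T = 245.5 °C

L₁(1 + α₁ΔT) = L₂(1 + α₂ΔT) ⇒ ΔT = (L₂ − L₁)/(α₁L₁ − α₂L₂)
L₂ − L₁ = 0.97522 − 0.97433 = 8.90×10⁻⁴ m
α₁L₁ − α₂L₂ = 8.5×10⁻⁶×0.97433 − 45×10⁻⁷×0.97522 = 3.893315×10⁻⁶ m/K
ΔT = 8.90×10⁻⁴ / 3.893315×10⁻⁶ = 228.597 K
T = 16.9 + 228.597 = 245.497 °C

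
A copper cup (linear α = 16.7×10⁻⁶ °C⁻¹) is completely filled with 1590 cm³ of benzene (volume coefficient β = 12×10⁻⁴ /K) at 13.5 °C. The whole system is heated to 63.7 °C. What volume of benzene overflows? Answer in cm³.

91.8 cm³

The cup also expands: β_container ≈ 3α = 5.01×10⁻⁵ /K
Net overflow = V₀(β_liq − 3α_cont)ΔT
β − 3α = 1.20×10⁻³ − 5.01×10⁻⁵ = 1.1499×10⁻³ /K; ΔT = 50.2 K
ΔV = 1590 × 1.1499×10⁻³ × 50.2 = 91.8 cm³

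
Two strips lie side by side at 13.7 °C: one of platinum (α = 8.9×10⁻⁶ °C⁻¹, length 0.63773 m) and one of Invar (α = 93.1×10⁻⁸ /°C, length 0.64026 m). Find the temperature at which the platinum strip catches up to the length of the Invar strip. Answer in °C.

T = 511.8 °C

Equal length when α₁L₁ΔT − α₂L₂ΔT = L₂ − L₁ = 2.53×10⁻³ m
α₁L₁ = 5.675797×10⁻⁶, α₂L₂ = 5.9608206×10⁻⁷ → Δ(αL) = 5.07971494×10⁻⁶ m/K
ΔT = 2.53×10⁻³ / 5.07971494×10⁻⁶ = 498.059 K, so T = 13.7 + 498.059 = 511.759 °C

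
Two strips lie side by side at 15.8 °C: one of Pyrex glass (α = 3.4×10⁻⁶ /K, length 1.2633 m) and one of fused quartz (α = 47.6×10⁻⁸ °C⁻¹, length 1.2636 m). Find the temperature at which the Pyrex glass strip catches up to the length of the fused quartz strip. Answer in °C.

Equal length when α₁L₁ΔT − α₂L₂ΔT = L₂ − L₁ = 3.00×10⁻⁴ m
α₁L₁ = 4.29522×10⁻⁶, α₂L₂ = 6.014736×10⁻⁷ → Δ(αL) = 3.6937464×10⁻⁶ m/K
ΔT = 3.00×10⁻⁴ / 3.6937464×10⁻⁶ = 81.2184 K, so T = 15.8 + 81.2184 = 97.0184 °C

T = 97.02 °C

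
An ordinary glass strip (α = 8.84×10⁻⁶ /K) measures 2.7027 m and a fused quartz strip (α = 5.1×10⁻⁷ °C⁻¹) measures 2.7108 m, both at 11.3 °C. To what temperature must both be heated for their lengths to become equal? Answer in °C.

Equal length when α₁L₁ΔT − α₂L₂ΔT = L₂ − L₁ = 8.10×10⁻³ m
α₁L₁ = 2.3891868×10⁻⁵, α₂L₂ = 1.382508×10⁻⁶ → Δ(αL) = 2.250936×10⁻⁵ m/K
ΔT = 8.10×10⁻³ / 2.250936×10⁻⁵ = 359.850 K, so T = 11.3 + 359.850 = 371.150 °C

T = 371.2 °C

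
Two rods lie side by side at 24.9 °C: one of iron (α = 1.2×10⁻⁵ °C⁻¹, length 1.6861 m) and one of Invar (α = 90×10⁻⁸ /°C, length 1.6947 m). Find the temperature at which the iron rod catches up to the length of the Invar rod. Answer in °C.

T = 484.6 °C

Equal length when α₁L₁ΔT − α₂L₂ΔT = L₂ − L₁ = 8.60×10⁻³ m
α₁L₁ = 2.02332×10⁻⁵, α₂L₂ = 1.52523×10⁻⁶ → Δ(αL) = 1.870797×10⁻⁵ m/K
ΔT = 8.60×10⁻³ / 1.870797×10⁻⁵ = 459.697 K, so T = 24.9 + 459.697 = 484.597 °C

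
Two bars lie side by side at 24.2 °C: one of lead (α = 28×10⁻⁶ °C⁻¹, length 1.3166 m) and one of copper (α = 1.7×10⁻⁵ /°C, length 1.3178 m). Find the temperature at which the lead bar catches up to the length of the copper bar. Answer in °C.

T = 107.2 °C

Equal length when α₁L₁ΔT − α₂L₂ΔT = L₂ − L₁ = 1.20×10⁻³ m
α₁L₁ = 3.68648×10⁻⁵, α₂L₂ = 2.24026×10⁻⁵ → Δ(αL) = 1.44622×10⁻⁵ m/K
ΔT = 1.20×10⁻³ / 1.44622×10⁻⁵ = 82.975 K, so T = 24.2 + 82.975 = 107.175 °C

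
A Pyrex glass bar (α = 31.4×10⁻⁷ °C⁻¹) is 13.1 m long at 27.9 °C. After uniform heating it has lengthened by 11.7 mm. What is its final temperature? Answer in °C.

ΔL = αL₀ΔT ⇒ ΔT = ΔL / (αL₀)
ΔT = 11.7×10⁻³ m / (31.4×10⁻⁷ × 13.1 m) = 284.44 K
T = 27.9 + 284.44 = 312.34 °C

T = 312 °C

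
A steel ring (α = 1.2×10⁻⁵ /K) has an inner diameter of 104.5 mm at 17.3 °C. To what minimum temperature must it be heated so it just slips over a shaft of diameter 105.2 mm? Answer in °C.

T = 576 °C

Required Δd = 105.2 − 104.5 = 0.7 mm
Δd = αd₀ΔT ⇒ ΔT = Δd/(αd₀) = 0.7 / (1.2×10⁻⁵ × 104.5) = 558.21 K
T_min = 17.3 + 558.21 = 575.51 °C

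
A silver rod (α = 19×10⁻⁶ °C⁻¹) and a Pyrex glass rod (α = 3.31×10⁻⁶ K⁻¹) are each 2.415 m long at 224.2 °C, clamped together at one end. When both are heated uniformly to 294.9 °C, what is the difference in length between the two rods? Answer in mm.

2.68 mm

ΔT = 70.7 K
silver: ΔL = 19×10⁻⁶ × 2.415 m × 70.7 = 3.2441×10⁻³ m = 3.2441 mm
Pyrex glass: ΔL = 3.31×10⁻⁶ × 2.415 m × 70.7 = 5.6515×10⁻⁴ m = 0.56515 mm
difference = 3.2441 − 0.56515 = 2.67895 mm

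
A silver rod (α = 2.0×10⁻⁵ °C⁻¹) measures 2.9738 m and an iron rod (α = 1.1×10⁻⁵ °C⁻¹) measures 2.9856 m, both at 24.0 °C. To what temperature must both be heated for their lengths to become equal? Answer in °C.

T = 467.0 °C

L₁(1 + α₁ΔT) = L₂(1 + α₂ΔT) ⇒ ΔT = (L₂ − L₁)/(α₁L₁ − α₂L₂)
L₂ − L₁ = 2.9856 − 2.9738 = 1.18×10⁻² m
α₁L₁ − α₂L₂ = 2.0×10⁻⁵×2.9738 − 1.1×10⁻⁵×2.9856 = 2.66344×10⁻⁵ m/K
ΔT = 1.18×10⁻² / 2.66344×10⁻⁵ = 443.036 K
T = 24.0 + 443.036 = 467.036 °C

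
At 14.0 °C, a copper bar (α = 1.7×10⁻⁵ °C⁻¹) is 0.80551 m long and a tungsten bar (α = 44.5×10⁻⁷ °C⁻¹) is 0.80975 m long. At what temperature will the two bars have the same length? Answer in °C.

L₁(1 + α₁ΔT) = L₂(1 + α₂ΔT) ⇒ ΔT = (L₂ − L₁)/(α₁L₁ − α₂L₂)
L₂ − L₁ = 0.80975 − 0.80551 = 4.24×10⁻³ m
α₁L₁ − α₂L₂ = 1.7×10⁻⁵×0.80551 − 44.5×10⁻⁷×0.80975 = 1.00902825×10⁻⁵ m/K
ΔT = 4.24×10⁻³ / 1.00902825×10⁻⁵ = 420.206 K
T = 14.0 + 420.206 = 434.206 °C

T = 434.2 °C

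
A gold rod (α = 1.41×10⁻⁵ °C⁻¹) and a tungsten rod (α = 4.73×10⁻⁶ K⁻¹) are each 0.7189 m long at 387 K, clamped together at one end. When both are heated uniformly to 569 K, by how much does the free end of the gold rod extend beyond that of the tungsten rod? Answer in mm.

ΔT = 182 K
gold: ΔL = 1.41×10⁻⁵ × 0.7189 m × 182 = 1.8448×10⁻³ m = 1.8448 mm
tungsten: ΔL = 4.73×10⁻⁶ × 0.7189 m × 182 = 6.1887×10⁻⁴ m = 0.61887 mm
difference = 1.8448 − 0.61887 = 1.22593 mm

1.23 mm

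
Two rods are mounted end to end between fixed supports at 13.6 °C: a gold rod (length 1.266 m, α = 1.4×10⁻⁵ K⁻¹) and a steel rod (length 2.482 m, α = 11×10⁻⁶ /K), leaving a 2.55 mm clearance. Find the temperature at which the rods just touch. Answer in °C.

α₁L₁ = 1.7724×10⁻⁵ m/K, α₂L₂ = 2.7302×10⁻⁵ m/K → total 4.5026×10⁻⁵ m/K
ΔT = g/(α₁L₁+α₂L₂) = 2.55×10⁻³ / 4.5026×10⁻⁵ = 56.634 K
T = 13.6 + 56.634 = 70.234 °C

T = 70.2 °C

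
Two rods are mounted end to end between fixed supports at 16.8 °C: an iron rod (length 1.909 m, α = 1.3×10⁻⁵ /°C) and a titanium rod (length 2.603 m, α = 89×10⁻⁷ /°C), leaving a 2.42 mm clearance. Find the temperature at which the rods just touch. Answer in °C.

T = 67.2 °C

Gap closes when ΔL₁ + ΔL₂ = 2.42 mm = 2.42×10⁻³ m
(α₁L₁ + α₂L₂)ΔT = g
α₁L₁ + α₂L₂ = 1.3×10⁻⁵×1.909 + 89×10⁻⁷×2.603 = 4.79837×10⁻⁵ m/K
ΔT = 2.42×10⁻³ / 4.79837×10⁻⁵ = 50.434 K
T = 16.8 + 50.434 = 67.234 °C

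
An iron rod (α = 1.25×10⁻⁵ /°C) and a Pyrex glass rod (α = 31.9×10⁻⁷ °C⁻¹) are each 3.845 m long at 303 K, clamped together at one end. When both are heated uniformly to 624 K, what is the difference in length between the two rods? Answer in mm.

ΔT = 321 K
iron: ΔL = 1.25×10⁻⁵ × 3.845 m × 321 = 1.5428×10⁻² m = 15.428 mm
Pyrex glass: ΔL = 31.9×10⁻⁷ × 3.845 m × 321 = 3.9372×10⁻³ m = 3.9372 mm
difference = 15.428 − 3.9372 = 11.4908 mm

11.5 mm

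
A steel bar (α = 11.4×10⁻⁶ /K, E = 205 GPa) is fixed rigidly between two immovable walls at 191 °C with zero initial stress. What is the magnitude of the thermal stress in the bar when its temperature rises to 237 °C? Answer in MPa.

Fully constrained: the free strain ε = αΔT is blocked, so σ = Eε = EαΔT.
|ΔT| = 46 K
σ = 205×10⁹ × 11.4×10⁻⁶ × 46 = 1.08×10⁸ Pa

σ = 108 MPa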